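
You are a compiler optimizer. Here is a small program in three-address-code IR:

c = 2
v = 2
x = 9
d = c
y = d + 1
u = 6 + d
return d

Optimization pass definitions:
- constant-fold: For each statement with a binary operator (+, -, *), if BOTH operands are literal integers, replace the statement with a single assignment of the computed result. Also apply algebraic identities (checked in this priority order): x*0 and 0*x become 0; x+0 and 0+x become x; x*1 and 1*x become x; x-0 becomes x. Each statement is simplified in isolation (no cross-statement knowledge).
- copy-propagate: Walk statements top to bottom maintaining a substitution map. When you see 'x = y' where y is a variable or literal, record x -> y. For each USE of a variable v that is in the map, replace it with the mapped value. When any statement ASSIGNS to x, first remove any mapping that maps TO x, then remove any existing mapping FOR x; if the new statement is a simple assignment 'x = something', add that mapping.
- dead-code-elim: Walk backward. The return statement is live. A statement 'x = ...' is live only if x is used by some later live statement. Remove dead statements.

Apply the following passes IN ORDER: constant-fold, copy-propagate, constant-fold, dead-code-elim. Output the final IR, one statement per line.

Answer: return 2

Derivation:
Initial IR:
  c = 2
  v = 2
  x = 9
  d = c
  y = d + 1
  u = 6 + d
  return d
After constant-fold (7 stmts):
  c = 2
  v = 2
  x = 9
  d = c
  y = d + 1
  u = 6 + d
  return d
After copy-propagate (7 stmts):
  c = 2
  v = 2
  x = 9
  d = 2
  y = 2 + 1
  u = 6 + 2
  return 2
After constant-fold (7 stmts):
  c = 2
  v = 2
  x = 9
  d = 2
  y = 3
  u = 8
  return 2
After dead-code-elim (1 stmts):
  return 2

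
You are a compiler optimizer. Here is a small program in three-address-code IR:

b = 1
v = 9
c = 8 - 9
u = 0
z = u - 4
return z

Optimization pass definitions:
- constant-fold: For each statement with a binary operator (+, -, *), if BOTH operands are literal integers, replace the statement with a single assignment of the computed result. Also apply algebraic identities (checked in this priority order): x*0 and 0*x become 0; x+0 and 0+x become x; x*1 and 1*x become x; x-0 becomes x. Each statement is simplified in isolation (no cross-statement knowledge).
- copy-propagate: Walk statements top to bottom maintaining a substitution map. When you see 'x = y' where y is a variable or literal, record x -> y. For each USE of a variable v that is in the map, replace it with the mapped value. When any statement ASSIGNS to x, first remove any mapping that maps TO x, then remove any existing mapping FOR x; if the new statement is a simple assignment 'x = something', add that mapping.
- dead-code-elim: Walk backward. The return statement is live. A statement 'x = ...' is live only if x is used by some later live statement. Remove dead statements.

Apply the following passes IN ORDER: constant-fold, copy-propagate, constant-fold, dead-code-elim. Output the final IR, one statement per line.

Initial IR:
  b = 1
  v = 9
  c = 8 - 9
  u = 0
  z = u - 4
  return z
After constant-fold (6 stmts):
  b = 1
  v = 9
  c = -1
  u = 0
  z = u - 4
  return z
After copy-propagate (6 stmts):
  b = 1
  v = 9
  c = -1
  u = 0
  z = 0 - 4
  return z
After constant-fold (6 stmts):
  b = 1
  v = 9
  c = -1
  u = 0
  z = -4
  return z
After dead-code-elim (2 stmts):
  z = -4
  return z

Answer: z = -4
return z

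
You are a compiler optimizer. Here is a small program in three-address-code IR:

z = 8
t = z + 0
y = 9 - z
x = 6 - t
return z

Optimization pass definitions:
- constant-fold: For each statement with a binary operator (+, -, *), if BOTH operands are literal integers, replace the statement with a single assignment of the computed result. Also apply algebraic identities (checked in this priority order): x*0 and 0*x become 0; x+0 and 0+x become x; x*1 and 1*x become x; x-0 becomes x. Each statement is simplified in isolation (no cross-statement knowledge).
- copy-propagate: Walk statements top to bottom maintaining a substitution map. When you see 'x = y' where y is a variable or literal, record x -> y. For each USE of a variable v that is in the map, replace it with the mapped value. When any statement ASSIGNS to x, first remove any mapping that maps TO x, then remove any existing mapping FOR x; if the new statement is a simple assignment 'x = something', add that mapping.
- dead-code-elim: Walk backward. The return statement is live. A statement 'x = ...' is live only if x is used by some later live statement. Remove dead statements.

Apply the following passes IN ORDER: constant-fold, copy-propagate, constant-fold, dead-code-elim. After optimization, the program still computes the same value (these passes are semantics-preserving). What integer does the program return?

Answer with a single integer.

Initial IR:
  z = 8
  t = z + 0
  y = 9 - z
  x = 6 - t
  return z
After constant-fold (5 stmts):
  z = 8
  t = z
  y = 9 - z
  x = 6 - t
  return z
After copy-propagate (5 stmts):
  z = 8
  t = 8
  y = 9 - 8
  x = 6 - 8
  return 8
After constant-fold (5 stmts):
  z = 8
  t = 8
  y = 1
  x = -2
  return 8
After dead-code-elim (1 stmts):
  return 8
Evaluate:
  z = 8  =>  z = 8
  t = z + 0  =>  t = 8
  y = 9 - z  =>  y = 1
  x = 6 - t  =>  x = -2
  return z = 8

Answer: 8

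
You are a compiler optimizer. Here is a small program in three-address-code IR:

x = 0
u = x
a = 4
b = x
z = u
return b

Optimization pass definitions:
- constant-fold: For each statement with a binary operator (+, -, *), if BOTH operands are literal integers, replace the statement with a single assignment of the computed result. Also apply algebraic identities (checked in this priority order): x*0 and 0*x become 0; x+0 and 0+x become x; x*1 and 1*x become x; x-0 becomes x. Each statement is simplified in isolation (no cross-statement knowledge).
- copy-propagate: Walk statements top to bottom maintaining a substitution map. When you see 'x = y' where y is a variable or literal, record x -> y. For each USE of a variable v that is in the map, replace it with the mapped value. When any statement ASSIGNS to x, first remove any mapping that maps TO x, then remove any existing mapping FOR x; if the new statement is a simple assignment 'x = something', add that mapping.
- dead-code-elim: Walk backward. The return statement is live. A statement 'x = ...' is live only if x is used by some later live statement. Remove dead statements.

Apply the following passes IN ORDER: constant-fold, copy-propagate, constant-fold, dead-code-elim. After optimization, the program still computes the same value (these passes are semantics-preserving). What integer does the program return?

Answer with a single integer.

Answer: 0

Derivation:
Initial IR:
  x = 0
  u = x
  a = 4
  b = x
  z = u
  return b
After constant-fold (6 stmts):
  x = 0
  u = x
  a = 4
  b = x
  z = u
  return b
After copy-propagate (6 stmts):
  x = 0
  u = 0
  a = 4
  b = 0
  z = 0
  return 0
After constant-fold (6 stmts):
  x = 0
  u = 0
  a = 4
  b = 0
  z = 0
  return 0
After dead-code-elim (1 stmts):
  return 0
Evaluate:
  x = 0  =>  x = 0
  u = x  =>  u = 0
  a = 4  =>  a = 4
  b = x  =>  b = 0
  z = u  =>  z = 0
  return b = 0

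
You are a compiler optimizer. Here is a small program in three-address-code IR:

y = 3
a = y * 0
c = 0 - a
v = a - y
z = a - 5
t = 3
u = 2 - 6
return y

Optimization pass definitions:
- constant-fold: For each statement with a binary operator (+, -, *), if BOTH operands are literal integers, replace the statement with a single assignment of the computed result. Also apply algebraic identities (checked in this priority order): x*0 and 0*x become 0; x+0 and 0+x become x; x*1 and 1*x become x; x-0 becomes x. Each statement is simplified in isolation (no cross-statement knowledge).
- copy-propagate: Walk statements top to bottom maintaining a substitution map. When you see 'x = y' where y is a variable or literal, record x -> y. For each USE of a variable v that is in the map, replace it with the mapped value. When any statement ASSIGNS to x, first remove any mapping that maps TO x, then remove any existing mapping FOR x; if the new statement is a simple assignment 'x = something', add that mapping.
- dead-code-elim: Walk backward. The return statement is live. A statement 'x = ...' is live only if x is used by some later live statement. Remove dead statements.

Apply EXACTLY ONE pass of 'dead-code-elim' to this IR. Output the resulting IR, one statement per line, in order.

Answer: y = 3
return y

Derivation:
Applying dead-code-elim statement-by-statement:
  [8] return y  -> KEEP (return); live=['y']
  [7] u = 2 - 6  -> DEAD (u not live)
  [6] t = 3  -> DEAD (t not live)
  [5] z = a - 5  -> DEAD (z not live)
  [4] v = a - y  -> DEAD (v not live)
  [3] c = 0 - a  -> DEAD (c not live)
  [2] a = y * 0  -> DEAD (a not live)
  [1] y = 3  -> KEEP; live=[]
Result (2 stmts):
  y = 3
  return y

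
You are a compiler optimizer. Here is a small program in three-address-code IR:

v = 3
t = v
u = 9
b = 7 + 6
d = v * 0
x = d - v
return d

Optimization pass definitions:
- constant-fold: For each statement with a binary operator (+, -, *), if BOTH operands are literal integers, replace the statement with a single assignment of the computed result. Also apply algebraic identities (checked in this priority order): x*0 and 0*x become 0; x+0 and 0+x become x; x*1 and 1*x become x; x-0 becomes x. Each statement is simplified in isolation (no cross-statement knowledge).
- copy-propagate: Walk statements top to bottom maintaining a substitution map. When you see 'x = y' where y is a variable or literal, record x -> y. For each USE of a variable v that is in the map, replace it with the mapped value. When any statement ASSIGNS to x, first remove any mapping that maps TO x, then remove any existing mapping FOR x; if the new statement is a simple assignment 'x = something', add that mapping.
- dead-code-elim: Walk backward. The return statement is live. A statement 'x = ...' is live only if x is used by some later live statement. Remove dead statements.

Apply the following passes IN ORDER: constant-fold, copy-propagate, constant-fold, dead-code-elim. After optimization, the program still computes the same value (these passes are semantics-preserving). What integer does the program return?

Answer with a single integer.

Initial IR:
  v = 3
  t = v
  u = 9
  b = 7 + 6
  d = v * 0
  x = d - v
  return d
After constant-fold (7 stmts):
  v = 3
  t = v
  u = 9
  b = 13
  d = 0
  x = d - v
  return d
After copy-propagate (7 stmts):
  v = 3
  t = 3
  u = 9
  b = 13
  d = 0
  x = 0 - 3
  return 0
After constant-fold (7 stmts):
  v = 3
  t = 3
  u = 9
  b = 13
  d = 0
  x = -3
  return 0
After dead-code-elim (1 stmts):
  return 0
Evaluate:
  v = 3  =>  v = 3
  t = v  =>  t = 3
  u = 9  =>  u = 9
  b = 7 + 6  =>  b = 13
  d = v * 0  =>  d = 0
  x = d - v  =>  x = -3
  return d = 0

Answer: 0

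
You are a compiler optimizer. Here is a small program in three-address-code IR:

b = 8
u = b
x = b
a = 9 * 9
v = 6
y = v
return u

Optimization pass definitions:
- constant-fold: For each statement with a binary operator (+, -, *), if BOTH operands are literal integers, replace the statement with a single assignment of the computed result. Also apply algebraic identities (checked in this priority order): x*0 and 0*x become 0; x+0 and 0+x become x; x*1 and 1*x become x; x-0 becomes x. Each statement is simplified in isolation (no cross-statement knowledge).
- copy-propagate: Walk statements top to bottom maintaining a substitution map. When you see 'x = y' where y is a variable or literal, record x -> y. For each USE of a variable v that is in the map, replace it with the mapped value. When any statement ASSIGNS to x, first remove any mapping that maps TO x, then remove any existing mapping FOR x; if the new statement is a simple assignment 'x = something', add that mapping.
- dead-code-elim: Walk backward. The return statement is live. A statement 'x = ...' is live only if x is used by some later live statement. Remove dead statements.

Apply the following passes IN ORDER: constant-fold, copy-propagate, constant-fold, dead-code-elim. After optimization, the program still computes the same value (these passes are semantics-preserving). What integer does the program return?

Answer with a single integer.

Answer: 8

Derivation:
Initial IR:
  b = 8
  u = b
  x = b
  a = 9 * 9
  v = 6
  y = v
  return u
After constant-fold (7 stmts):
  b = 8
  u = b
  x = b
  a = 81
  v = 6
  y = v
  return u
After copy-propagate (7 stmts):
  b = 8
  u = 8
  x = 8
  a = 81
  v = 6
  y = 6
  return 8
After constant-fold (7 stmts):
  b = 8
  u = 8
  x = 8
  a = 81
  v = 6
  y = 6
  return 8
After dead-code-elim (1 stmts):
  return 8
Evaluate:
  b = 8  =>  b = 8
  u = b  =>  u = 8
  x = b  =>  x = 8
  a = 9 * 9  =>  a = 81
  v = 6  =>  v = 6
  y = v  =>  y = 6
  return u = 8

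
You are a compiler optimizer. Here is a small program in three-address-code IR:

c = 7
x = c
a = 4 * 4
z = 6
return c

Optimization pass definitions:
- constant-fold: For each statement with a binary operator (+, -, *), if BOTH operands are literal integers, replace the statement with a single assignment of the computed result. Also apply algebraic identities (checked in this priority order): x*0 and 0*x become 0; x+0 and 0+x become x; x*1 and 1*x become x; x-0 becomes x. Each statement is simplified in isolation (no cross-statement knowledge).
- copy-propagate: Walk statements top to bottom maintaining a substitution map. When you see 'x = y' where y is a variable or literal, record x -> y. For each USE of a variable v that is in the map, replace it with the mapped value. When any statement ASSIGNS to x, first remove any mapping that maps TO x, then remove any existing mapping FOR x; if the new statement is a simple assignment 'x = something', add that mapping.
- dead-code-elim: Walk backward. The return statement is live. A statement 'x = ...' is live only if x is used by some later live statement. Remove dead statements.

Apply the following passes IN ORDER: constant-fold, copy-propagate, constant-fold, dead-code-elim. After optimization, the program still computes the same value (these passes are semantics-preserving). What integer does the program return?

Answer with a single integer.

Initial IR:
  c = 7
  x = c
  a = 4 * 4
  z = 6
  return c
After constant-fold (5 stmts):
  c = 7
  x = c
  a = 16
  z = 6
  return c
After copy-propagate (5 stmts):
  c = 7
  x = 7
  a = 16
  z = 6
  return 7
After constant-fold (5 stmts):
  c = 7
  x = 7
  a = 16
  z = 6
  return 7
After dead-code-elim (1 stmts):
  return 7
Evaluate:
  c = 7  =>  c = 7
  x = c  =>  x = 7
  a = 4 * 4  =>  a = 16
  z = 6  =>  z = 6
  return c = 7

Answer: 7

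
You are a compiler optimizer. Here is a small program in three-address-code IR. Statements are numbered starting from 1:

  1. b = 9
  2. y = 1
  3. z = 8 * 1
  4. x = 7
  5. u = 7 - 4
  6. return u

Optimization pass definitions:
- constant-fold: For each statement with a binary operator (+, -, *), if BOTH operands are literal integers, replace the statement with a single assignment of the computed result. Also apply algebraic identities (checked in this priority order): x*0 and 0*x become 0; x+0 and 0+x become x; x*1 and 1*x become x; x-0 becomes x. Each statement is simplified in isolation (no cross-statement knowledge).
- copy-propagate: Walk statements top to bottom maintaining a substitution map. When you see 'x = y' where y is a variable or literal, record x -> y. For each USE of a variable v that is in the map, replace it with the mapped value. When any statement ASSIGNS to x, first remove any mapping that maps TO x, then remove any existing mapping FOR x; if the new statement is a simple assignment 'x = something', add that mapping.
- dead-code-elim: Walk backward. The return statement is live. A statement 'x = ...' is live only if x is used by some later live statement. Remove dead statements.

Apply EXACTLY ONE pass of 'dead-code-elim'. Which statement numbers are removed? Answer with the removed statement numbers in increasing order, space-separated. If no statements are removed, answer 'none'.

Answer: 1 2 3 4

Derivation:
Backward liveness scan:
Stmt 1 'b = 9': DEAD (b not in live set [])
Stmt 2 'y = 1': DEAD (y not in live set [])
Stmt 3 'z = 8 * 1': DEAD (z not in live set [])
Stmt 4 'x = 7': DEAD (x not in live set [])
Stmt 5 'u = 7 - 4': KEEP (u is live); live-in = []
Stmt 6 'return u': KEEP (return); live-in = ['u']
Removed statement numbers: [1, 2, 3, 4]
Surviving IR:
  u = 7 - 4
  return u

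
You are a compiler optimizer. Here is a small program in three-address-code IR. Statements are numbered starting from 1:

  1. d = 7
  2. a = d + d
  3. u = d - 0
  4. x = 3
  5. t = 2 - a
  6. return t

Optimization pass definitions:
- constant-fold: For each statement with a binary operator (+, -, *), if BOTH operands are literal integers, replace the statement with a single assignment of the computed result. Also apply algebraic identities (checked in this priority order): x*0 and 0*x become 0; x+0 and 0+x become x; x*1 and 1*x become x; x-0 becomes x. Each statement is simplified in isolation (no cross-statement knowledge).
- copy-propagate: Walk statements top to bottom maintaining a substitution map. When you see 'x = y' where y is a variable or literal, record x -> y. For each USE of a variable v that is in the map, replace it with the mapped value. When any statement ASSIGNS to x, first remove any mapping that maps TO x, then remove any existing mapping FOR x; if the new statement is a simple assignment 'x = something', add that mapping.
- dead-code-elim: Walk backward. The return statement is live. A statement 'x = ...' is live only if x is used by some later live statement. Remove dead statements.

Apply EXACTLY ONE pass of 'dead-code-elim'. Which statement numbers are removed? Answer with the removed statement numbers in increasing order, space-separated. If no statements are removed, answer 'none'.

Answer: 3 4

Derivation:
Backward liveness scan:
Stmt 1 'd = 7': KEEP (d is live); live-in = []
Stmt 2 'a = d + d': KEEP (a is live); live-in = ['d']
Stmt 3 'u = d - 0': DEAD (u not in live set ['a'])
Stmt 4 'x = 3': DEAD (x not in live set ['a'])
Stmt 5 't = 2 - a': KEEP (t is live); live-in = ['a']
Stmt 6 'return t': KEEP (return); live-in = ['t']
Removed statement numbers: [3, 4]
Surviving IR:
  d = 7
  a = d + d
  t = 2 - a
  return t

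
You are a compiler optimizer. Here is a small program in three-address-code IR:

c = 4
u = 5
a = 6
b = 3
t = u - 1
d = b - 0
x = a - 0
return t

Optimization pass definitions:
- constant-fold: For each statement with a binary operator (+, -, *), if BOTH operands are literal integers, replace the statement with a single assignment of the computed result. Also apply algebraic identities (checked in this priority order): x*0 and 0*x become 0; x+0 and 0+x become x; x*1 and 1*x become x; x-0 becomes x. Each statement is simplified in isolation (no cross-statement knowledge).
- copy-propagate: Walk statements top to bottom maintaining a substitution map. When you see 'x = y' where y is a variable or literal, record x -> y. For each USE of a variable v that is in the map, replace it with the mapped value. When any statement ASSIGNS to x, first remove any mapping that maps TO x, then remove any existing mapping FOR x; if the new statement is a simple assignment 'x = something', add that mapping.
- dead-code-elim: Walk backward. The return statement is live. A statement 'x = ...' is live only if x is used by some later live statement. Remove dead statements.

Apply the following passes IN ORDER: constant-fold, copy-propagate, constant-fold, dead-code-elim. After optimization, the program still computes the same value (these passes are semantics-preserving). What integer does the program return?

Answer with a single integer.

Answer: 4

Derivation:
Initial IR:
  c = 4
  u = 5
  a = 6
  b = 3
  t = u - 1
  d = b - 0
  x = a - 0
  return t
After constant-fold (8 stmts):
  c = 4
  u = 5
  a = 6
  b = 3
  t = u - 1
  d = b
  x = a
  return t
After copy-propagate (8 stmts):
  c = 4
  u = 5
  a = 6
  b = 3
  t = 5 - 1
  d = 3
  x = 6
  return t
After constant-fold (8 stmts):
  c = 4
  u = 5
  a = 6
  b = 3
  t = 4
  d = 3
  x = 6
  return t
After dead-code-elim (2 stmts):
  t = 4
  return t
Evaluate:
  c = 4  =>  c = 4
  u = 5  =>  u = 5
  a = 6  =>  a = 6
  b = 3  =>  b = 3
  t = u - 1  =>  t = 4
  d = b - 0  =>  d = 3
  x = a - 0  =>  x = 6
  return t = 4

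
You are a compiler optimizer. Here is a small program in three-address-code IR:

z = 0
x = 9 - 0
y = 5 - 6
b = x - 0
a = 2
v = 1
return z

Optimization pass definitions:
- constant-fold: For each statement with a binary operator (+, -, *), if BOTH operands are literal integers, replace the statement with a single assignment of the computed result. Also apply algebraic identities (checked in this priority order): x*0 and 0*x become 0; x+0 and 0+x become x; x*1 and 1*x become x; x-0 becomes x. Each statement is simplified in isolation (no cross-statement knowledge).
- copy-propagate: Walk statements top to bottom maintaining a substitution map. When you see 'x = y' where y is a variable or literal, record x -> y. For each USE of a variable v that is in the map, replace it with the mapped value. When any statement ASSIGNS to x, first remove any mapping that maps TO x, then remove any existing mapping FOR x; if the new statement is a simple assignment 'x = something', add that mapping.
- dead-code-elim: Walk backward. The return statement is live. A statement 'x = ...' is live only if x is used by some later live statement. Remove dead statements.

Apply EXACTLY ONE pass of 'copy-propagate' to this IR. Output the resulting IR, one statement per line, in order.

Applying copy-propagate statement-by-statement:
  [1] z = 0  (unchanged)
  [2] x = 9 - 0  (unchanged)
  [3] y = 5 - 6  (unchanged)
  [4] b = x - 0  (unchanged)
  [5] a = 2  (unchanged)
  [6] v = 1  (unchanged)
  [7] return z  -> return 0
Result (7 stmts):
  z = 0
  x = 9 - 0
  y = 5 - 6
  b = x - 0
  a = 2
  v = 1
  return 0

Answer: z = 0
x = 9 - 0
y = 5 - 6
b = x - 0
a = 2
v = 1
return 0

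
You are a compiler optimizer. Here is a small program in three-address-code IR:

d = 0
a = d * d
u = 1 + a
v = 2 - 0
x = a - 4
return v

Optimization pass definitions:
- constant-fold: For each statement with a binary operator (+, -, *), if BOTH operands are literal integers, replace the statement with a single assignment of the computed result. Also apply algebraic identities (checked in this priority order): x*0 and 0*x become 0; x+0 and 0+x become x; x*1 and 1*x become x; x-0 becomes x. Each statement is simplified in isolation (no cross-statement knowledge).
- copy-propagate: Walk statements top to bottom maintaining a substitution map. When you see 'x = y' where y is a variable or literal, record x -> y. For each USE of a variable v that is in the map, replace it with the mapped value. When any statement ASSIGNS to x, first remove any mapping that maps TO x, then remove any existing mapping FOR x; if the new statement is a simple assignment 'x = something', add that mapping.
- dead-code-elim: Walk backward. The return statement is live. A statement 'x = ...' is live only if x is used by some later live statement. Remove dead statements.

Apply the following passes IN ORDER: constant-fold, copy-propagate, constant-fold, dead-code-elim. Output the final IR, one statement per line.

Initial IR:
  d = 0
  a = d * d
  u = 1 + a
  v = 2 - 0
  x = a - 4
  return v
After constant-fold (6 stmts):
  d = 0
  a = d * d
  u = 1 + a
  v = 2
  x = a - 4
  return v
After copy-propagate (6 stmts):
  d = 0
  a = 0 * 0
  u = 1 + a
  v = 2
  x = a - 4
  return 2
After constant-fold (6 stmts):
  d = 0
  a = 0
  u = 1 + a
  v = 2
  x = a - 4
  return 2
After dead-code-elim (1 stmts):
  return 2

Answer: return 2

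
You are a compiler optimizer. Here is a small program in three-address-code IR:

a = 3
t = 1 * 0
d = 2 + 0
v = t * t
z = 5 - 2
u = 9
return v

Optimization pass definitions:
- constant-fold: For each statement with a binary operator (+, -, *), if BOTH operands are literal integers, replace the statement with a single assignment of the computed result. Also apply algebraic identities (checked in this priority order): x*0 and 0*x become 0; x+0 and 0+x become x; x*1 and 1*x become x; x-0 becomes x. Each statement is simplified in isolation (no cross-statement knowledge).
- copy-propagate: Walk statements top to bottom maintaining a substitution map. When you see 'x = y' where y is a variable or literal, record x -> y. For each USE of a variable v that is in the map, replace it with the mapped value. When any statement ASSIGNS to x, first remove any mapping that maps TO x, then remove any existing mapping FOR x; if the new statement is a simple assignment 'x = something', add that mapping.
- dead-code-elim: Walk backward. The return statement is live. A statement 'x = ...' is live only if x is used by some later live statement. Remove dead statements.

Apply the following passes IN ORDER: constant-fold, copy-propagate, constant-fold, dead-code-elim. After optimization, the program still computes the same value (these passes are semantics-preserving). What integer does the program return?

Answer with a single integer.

Initial IR:
  a = 3
  t = 1 * 0
  d = 2 + 0
  v = t * t
  z = 5 - 2
  u = 9
  return v
After constant-fold (7 stmts):
  a = 3
  t = 0
  d = 2
  v = t * t
  z = 3
  u = 9
  return v
After copy-propagate (7 stmts):
  a = 3
  t = 0
  d = 2
  v = 0 * 0
  z = 3
  u = 9
  return v
After constant-fold (7 stmts):
  a = 3
  t = 0
  d = 2
  v = 0
  z = 3
  u = 9
  return v
After dead-code-elim (2 stmts):
  v = 0
  return v
Evaluate:
  a = 3  =>  a = 3
  t = 1 * 0  =>  t = 0
  d = 2 + 0  =>  d = 2
  v = t * t  =>  v = 0
  z = 5 - 2  =>  z = 3
  u = 9  =>  u = 9
  return v = 0

Answer: 0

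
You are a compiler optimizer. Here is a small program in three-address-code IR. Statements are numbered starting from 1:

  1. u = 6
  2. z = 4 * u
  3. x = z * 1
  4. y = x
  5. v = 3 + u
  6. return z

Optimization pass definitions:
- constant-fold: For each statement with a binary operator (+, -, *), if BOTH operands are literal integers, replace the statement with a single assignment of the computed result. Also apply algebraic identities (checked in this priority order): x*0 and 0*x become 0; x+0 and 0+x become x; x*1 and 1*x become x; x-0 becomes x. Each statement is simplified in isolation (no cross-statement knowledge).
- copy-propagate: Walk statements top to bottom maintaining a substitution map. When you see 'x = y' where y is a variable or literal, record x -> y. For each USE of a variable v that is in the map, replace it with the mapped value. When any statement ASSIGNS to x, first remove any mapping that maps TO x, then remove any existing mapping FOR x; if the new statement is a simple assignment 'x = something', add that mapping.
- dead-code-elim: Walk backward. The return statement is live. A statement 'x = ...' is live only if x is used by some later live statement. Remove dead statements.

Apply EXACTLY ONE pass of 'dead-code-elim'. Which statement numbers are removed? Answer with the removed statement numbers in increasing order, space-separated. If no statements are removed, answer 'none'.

Answer: 3 4 5

Derivation:
Backward liveness scan:
Stmt 1 'u = 6': KEEP (u is live); live-in = []
Stmt 2 'z = 4 * u': KEEP (z is live); live-in = ['u']
Stmt 3 'x = z * 1': DEAD (x not in live set ['z'])
Stmt 4 'y = x': DEAD (y not in live set ['z'])
Stmt 5 'v = 3 + u': DEAD (v not in live set ['z'])
Stmt 6 'return z': KEEP (return); live-in = ['z']
Removed statement numbers: [3, 4, 5]
Surviving IR:
  u = 6
  z = 4 * u
  return z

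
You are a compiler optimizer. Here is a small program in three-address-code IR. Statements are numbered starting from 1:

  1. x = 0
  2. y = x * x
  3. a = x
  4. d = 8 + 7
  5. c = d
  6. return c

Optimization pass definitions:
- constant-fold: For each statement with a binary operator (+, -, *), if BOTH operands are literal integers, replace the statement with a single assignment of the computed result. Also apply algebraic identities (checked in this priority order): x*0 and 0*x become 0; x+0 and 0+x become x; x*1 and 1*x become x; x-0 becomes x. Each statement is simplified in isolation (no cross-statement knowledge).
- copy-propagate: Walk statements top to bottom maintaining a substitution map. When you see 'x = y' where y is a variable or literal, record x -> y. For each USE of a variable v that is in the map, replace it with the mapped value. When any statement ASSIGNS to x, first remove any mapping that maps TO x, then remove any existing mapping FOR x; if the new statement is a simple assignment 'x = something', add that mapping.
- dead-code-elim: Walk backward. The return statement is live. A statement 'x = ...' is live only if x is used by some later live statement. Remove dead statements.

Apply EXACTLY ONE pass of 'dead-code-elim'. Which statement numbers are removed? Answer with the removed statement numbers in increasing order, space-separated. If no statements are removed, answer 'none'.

Answer: 1 2 3

Derivation:
Backward liveness scan:
Stmt 1 'x = 0': DEAD (x not in live set [])
Stmt 2 'y = x * x': DEAD (y not in live set [])
Stmt 3 'a = x': DEAD (a not in live set [])
Stmt 4 'd = 8 + 7': KEEP (d is live); live-in = []
Stmt 5 'c = d': KEEP (c is live); live-in = ['d']
Stmt 6 'return c': KEEP (return); live-in = ['c']
Removed statement numbers: [1, 2, 3]
Surviving IR:
  d = 8 + 7
  c = d
  return c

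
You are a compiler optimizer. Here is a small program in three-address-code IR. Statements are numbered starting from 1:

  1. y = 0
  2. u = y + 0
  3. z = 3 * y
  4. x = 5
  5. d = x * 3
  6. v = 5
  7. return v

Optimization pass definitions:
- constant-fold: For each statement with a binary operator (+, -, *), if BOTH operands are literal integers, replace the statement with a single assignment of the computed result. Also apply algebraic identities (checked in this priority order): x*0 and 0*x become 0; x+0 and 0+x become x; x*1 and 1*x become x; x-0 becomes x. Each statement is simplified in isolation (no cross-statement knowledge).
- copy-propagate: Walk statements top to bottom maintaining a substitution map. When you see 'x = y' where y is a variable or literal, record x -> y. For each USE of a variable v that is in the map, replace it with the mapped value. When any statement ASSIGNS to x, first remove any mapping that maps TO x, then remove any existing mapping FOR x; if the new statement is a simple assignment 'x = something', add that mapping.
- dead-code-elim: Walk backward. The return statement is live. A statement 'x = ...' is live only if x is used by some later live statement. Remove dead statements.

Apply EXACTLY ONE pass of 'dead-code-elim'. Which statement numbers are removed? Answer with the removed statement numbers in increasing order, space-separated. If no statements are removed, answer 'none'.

Backward liveness scan:
Stmt 1 'y = 0': DEAD (y not in live set [])
Stmt 2 'u = y + 0': DEAD (u not in live set [])
Stmt 3 'z = 3 * y': DEAD (z not in live set [])
Stmt 4 'x = 5': DEAD (x not in live set [])
Stmt 5 'd = x * 3': DEAD (d not in live set [])
Stmt 6 'v = 5': KEEP (v is live); live-in = []
Stmt 7 'return v': KEEP (return); live-in = ['v']
Removed statement numbers: [1, 2, 3, 4, 5]
Surviving IR:
  v = 5
  return v

Answer: 1 2 3 4 5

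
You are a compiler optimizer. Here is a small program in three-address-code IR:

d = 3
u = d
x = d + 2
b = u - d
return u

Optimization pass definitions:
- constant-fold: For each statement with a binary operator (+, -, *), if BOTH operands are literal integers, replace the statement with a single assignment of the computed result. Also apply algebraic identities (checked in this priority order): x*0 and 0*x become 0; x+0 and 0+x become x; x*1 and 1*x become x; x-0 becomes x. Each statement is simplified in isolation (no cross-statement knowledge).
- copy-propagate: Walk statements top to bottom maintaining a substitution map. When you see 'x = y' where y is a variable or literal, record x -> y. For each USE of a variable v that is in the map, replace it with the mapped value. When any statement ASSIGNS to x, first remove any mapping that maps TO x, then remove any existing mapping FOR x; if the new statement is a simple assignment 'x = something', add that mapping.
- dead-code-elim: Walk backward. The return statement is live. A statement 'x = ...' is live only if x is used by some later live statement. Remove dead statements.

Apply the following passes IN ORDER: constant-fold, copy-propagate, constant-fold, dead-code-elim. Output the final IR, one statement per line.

Answer: return 3

Derivation:
Initial IR:
  d = 3
  u = d
  x = d + 2
  b = u - d
  return u
After constant-fold (5 stmts):
  d = 3
  u = d
  x = d + 2
  b = u - d
  return u
After copy-propagate (5 stmts):
  d = 3
  u = 3
  x = 3 + 2
  b = 3 - 3
  return 3
After constant-fold (5 stmts):
  d = 3
  u = 3
  x = 5
  b = 0
  return 3
After dead-code-elim (1 stmts):
  return 3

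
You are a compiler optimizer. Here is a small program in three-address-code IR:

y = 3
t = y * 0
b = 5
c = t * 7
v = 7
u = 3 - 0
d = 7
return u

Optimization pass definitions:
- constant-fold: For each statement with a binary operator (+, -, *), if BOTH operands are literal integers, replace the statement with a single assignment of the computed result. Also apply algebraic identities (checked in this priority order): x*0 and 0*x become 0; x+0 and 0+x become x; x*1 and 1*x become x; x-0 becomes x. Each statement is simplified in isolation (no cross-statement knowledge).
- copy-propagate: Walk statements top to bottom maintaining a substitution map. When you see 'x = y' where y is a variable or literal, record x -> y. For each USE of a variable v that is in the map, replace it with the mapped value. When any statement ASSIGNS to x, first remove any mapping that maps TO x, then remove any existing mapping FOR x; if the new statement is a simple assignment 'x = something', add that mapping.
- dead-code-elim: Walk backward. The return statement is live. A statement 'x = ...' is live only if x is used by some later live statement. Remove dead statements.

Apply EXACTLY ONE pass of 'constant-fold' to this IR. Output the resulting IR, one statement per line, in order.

Applying constant-fold statement-by-statement:
  [1] y = 3  (unchanged)
  [2] t = y * 0  -> t = 0
  [3] b = 5  (unchanged)
  [4] c = t * 7  (unchanged)
  [5] v = 7  (unchanged)
  [6] u = 3 - 0  -> u = 3
  [7] d = 7  (unchanged)
  [8] return u  (unchanged)
Result (8 stmts):
  y = 3
  t = 0
  b = 5
  c = t * 7
  v = 7
  u = 3
  d = 7
  return u

Answer: y = 3
t = 0
b = 5
c = t * 7
v = 7
u = 3
d = 7
return u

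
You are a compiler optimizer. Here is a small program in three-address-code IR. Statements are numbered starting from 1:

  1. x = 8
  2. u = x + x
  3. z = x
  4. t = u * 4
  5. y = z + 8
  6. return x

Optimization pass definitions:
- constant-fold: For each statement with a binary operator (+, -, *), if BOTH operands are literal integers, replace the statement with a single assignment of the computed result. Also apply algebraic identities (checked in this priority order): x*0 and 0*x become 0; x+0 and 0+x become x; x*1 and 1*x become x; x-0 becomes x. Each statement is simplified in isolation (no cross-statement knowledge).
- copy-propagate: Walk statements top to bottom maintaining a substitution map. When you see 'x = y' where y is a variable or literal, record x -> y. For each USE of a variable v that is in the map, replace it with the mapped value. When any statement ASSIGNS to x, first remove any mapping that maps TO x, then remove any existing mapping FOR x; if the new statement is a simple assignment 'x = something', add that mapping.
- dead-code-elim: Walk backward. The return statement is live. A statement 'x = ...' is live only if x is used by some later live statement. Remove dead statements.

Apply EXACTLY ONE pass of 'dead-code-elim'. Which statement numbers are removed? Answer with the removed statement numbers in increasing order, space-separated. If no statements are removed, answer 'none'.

Answer: 2 3 4 5

Derivation:
Backward liveness scan:
Stmt 1 'x = 8': KEEP (x is live); live-in = []
Stmt 2 'u = x + x': DEAD (u not in live set ['x'])
Stmt 3 'z = x': DEAD (z not in live set ['x'])
Stmt 4 't = u * 4': DEAD (t not in live set ['x'])
Stmt 5 'y = z + 8': DEAD (y not in live set ['x'])
Stmt 6 'return x': KEEP (return); live-in = ['x']
Removed statement numbers: [2, 3, 4, 5]
Surviving IR:
  x = 8
  return x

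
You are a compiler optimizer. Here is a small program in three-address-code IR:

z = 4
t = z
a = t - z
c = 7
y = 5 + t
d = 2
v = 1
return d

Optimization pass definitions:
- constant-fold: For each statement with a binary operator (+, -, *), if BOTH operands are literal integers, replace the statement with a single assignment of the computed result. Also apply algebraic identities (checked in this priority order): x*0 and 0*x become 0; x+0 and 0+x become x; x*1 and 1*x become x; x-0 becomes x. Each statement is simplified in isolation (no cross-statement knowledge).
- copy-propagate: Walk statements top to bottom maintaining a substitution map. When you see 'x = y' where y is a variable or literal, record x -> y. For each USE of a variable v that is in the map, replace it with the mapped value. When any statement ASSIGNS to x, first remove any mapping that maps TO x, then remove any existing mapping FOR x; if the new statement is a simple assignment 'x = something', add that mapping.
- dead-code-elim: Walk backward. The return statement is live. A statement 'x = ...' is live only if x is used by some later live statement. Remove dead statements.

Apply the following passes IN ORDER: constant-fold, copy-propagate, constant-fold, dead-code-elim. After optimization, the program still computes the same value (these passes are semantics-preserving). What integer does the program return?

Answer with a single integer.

Answer: 2

Derivation:
Initial IR:
  z = 4
  t = z
  a = t - z
  c = 7
  y = 5 + t
  d = 2
  v = 1
  return d
After constant-fold (8 stmts):
  z = 4
  t = z
  a = t - z
  c = 7
  y = 5 + t
  d = 2
  v = 1
  return d
After copy-propagate (8 stmts):
  z = 4
  t = 4
  a = 4 - 4
  c = 7
  y = 5 + 4
  d = 2
  v = 1
  return 2
After constant-fold (8 stmts):
  z = 4
  t = 4
  a = 0
  c = 7
  y = 9
  d = 2
  v = 1
  return 2
After dead-code-elim (1 stmts):
  return 2
Evaluate:
  z = 4  =>  z = 4
  t = z  =>  t = 4
  a = t - z  =>  a = 0
  c = 7  =>  c = 7
  y = 5 + t  =>  y = 9
  d = 2  =>  d = 2
  v = 1  =>  v = 1
  return d = 2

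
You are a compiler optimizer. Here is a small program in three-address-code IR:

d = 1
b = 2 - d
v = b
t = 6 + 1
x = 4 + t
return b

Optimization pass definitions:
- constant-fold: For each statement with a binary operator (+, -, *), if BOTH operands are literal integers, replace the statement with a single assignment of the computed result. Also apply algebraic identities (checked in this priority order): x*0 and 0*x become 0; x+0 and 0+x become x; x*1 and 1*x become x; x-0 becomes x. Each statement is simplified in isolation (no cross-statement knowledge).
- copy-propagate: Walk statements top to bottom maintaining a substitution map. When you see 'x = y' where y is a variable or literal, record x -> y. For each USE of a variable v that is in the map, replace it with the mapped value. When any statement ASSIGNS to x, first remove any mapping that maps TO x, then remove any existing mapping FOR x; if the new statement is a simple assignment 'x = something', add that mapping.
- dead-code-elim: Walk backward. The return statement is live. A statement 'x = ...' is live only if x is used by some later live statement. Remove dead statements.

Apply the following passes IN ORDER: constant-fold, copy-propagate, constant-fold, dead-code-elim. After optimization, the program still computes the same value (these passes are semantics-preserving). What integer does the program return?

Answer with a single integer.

Answer: 1

Derivation:
Initial IR:
  d = 1
  b = 2 - d
  v = b
  t = 6 + 1
  x = 4 + t
  return b
After constant-fold (6 stmts):
  d = 1
  b = 2 - d
  v = b
  t = 7
  x = 4 + t
  return b
After copy-propagate (6 stmts):
  d = 1
  b = 2 - 1
  v = b
  t = 7
  x = 4 + 7
  return b
After constant-fold (6 stmts):
  d = 1
  b = 1
  v = b
  t = 7
  x = 11
  return b
After dead-code-elim (2 stmts):
  b = 1
  return b
Evaluate:
  d = 1  =>  d = 1
  b = 2 - d  =>  b = 1
  v = b  =>  v = 1
  t = 6 + 1  =>  t = 7
  x = 4 + t  =>  x = 11
  return b = 1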